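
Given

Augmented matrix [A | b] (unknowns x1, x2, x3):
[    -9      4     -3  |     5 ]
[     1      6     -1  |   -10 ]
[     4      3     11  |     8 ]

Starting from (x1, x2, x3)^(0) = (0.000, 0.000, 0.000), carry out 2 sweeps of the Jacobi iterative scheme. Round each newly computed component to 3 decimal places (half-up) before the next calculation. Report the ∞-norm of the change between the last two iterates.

Iteration 1:
  x1 = (5 - (4)·0.000 - (-3)·0.000) / (-9) = -0.556
  x2 = (-10 - (1)·0.000 - (-1)·0.000) / (6) = -1.667
  x3 = (8 - (4)·0.000 - (3)·0.000) / (11) = 0.727
Iteration 2:
  x1 = (5 - (4)·-1.667 - (-3)·0.727) / (-9) = -1.539
  x2 = (-10 - (1)·-0.556 - (-1)·0.727) / (6) = -1.453
  x3 = (8 - (4)·-0.556 - (3)·-1.667) / (11) = 1.384
Change: (-0.983, 0.214, 0.657) → max |·| = 0.983

0.983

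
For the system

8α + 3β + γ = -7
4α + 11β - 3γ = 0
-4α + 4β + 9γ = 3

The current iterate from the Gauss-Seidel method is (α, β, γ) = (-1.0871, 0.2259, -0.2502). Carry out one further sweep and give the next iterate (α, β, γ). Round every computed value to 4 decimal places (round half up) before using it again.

(-0.9284, 0.2694, -0.1990)

One sweep:
  α = (-7 - (3)·0.2259 - (1)·-0.2502) / (8) = -0.9284
  β = (0 - (4)·-0.9284 - (-3)·-0.2502) / (11) = 0.2694
  γ = (3 - (-4)·-0.9284 - (4)·0.2694) / (9) = -0.1990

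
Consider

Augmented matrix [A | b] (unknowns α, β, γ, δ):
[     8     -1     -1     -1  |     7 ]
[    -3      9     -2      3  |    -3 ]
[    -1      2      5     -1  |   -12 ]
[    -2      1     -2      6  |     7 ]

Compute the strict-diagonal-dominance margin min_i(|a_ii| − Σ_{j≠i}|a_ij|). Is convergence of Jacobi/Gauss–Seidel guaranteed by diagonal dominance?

row 1: |8| − (1+1+1) = 5
row 2: |9| − (3+2+3) = 1
row 3: |5| − (1+2+1) = 1
row 4: |6| − (2+1+2) = 1
minimum over rows = 1 → strictly diagonally dominant (convergence guaranteed)

1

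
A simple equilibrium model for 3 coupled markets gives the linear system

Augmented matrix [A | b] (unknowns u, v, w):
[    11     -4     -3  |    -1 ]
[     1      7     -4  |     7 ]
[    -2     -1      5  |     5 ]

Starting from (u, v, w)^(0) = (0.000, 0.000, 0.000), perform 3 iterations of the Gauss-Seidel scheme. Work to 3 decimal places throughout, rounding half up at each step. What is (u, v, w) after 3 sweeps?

(0.908, 1.758, 1.715)

Iteration 1:
  u = (-1 - (-4)·0.000 - (-3)·0.000) / (11) = -0.091
  v = (7 - (1)·-0.091 - (-4)·0.000) / (7) = 1.013
  w = (5 - (-2)·-0.091 - (-1)·1.013) / (5) = 1.166
Iteration 2:
  u = (-1 - (-4)·1.013 - (-3)·1.166) / (11) = 0.595
  v = (7 - (1)·0.595 - (-4)·1.166) / (7) = 1.581
  w = (5 - (-2)·0.595 - (-1)·1.581) / (5) = 1.554
Iteration 3:
  u = (-1 - (-4)·1.581 - (-3)·1.554) / (11) = 0.908
  v = (7 - (1)·0.908 - (-4)·1.554) / (7) = 1.758
  w = (5 - (-2)·0.908 - (-1)·1.758) / (5) = 1.715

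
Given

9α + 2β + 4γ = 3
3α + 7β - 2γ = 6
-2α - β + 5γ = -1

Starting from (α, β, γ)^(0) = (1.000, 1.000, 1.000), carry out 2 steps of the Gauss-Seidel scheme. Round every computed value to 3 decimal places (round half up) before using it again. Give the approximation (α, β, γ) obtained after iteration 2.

(0.081, 0.801, -0.007)

Iteration 1:
  α = (3 - (2)·1.000 - (4)·1.000) / (9) = -0.333
  β = (6 - (3)·-0.333 - (-2)·1.000) / (7) = 1.286
  γ = (-1 - (-2)·-0.333 - (-1)·1.286) / (5) = -0.076
Iteration 2:
  α = (3 - (2)·1.286 - (4)·-0.076) / (9) = 0.081
  β = (6 - (3)·0.081 - (-2)·-0.076) / (7) = 0.801
  γ = (-1 - (-2)·0.081 - (-1)·0.801) / (5) = -0.007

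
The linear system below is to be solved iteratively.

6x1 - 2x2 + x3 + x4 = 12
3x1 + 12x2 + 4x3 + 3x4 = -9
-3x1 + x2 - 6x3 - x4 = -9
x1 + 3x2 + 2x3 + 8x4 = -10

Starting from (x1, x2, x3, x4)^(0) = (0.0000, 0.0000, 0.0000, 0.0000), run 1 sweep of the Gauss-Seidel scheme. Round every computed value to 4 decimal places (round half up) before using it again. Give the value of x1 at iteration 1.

Iteration 1:
  x1 = (12 - (-2)·0.0000 - (1)·0.0000 - (1)·0.0000) / (6) = 2.0000
  x2 = (-9 - (3)·2.0000 - (4)·0.0000 - (3)·0.0000) / (12) = -1.2500
  x3 = (-9 - (-3)·2.0000 - (1)·-1.2500 - (-1)·0.0000) / (-6) = 0.2917
  x4 = (-10 - (1)·2.0000 - (3)·-1.2500 - (2)·0.2917) / (8) = -1.1042

2.0000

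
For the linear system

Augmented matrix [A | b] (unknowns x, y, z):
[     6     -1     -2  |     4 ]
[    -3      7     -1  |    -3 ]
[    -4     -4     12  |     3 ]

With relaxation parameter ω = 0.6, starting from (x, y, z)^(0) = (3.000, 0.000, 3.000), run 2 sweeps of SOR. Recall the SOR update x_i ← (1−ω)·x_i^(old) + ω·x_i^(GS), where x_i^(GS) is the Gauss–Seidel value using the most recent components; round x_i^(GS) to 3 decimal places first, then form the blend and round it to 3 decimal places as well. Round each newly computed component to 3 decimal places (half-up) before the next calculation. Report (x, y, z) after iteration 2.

(1.717, 0.574, 1.370)

Iteration 1:
  x: GS value = (4 - (-1)·0.000 - (-2)·3.000) / (6) = 1.667;  x ← (1−ω)·3.000 + ω·1.667 = 2.200
  y: GS value = (-3 - (-3)·2.200 - (-1)·3.000) / (7) = 0.943;  y ← (1−ω)·0.000 + ω·0.943 = 0.566
  z: GS value = (3 - (-4)·2.200 - (-4)·0.566) / (12) = 1.172;  z ← (1−ω)·3.000 + ω·1.172 = 1.903
Iteration 2:
  x: GS value = (4 - (-1)·0.566 - (-2)·1.903) / (6) = 1.395;  x ← (1−ω)·2.200 + ω·1.395 = 1.717
  y: GS value = (-3 - (-3)·1.717 - (-1)·1.903) / (7) = 0.579;  y ← (1−ω)·0.566 + ω·0.579 = 0.574
  z: GS value = (3 - (-4)·1.717 - (-4)·0.574) / (12) = 1.014;  z ← (1−ω)·1.903 + ω·1.014 = 1.370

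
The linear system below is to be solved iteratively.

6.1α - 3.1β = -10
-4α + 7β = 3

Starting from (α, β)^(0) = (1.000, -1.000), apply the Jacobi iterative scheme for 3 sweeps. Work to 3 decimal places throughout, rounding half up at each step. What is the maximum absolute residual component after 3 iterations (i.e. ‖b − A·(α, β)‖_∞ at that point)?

Iteration 1:
  α = (-10 - (-3.1)·-1.000) / (6.1) = -2.148
  β = (3 - (-4)·1.000) / (7) = 1.000
Iteration 2:
  α = (-10 - (-3.1)·1.000) / (6.1) = -1.131
  β = (3 - (-4)·-2.148) / (7) = -0.799
Iteration 3:
  α = (-10 - (-3.1)·-0.799) / (6.1) = -2.045
  β = (3 - (-4)·-1.131) / (7) = -0.218
Residual b − A·x = (1.799, -3.654); ∞-norm = 3.654

3.654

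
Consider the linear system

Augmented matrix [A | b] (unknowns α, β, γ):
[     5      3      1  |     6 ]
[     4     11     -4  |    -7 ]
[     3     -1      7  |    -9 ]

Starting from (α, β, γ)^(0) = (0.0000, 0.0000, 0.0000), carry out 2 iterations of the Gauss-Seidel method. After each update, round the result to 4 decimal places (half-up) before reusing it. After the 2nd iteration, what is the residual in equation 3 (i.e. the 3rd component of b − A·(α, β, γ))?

-0.0001

Iteration 1:
  α = (6 - (3)·0.0000 - (1)·0.0000) / (5) = 1.2000
  β = (-7 - (4)·1.2000 - (-4)·0.0000) / (11) = -1.0727
  γ = (-9 - (3)·1.2000 - (-1)·-1.0727) / (7) = -1.9532
Iteration 2:
  α = (6 - (3)·-1.0727 - (1)·-1.9532) / (5) = 2.2343
  β = (-7 - (4)·2.2343 - (-4)·-1.9532) / (11) = -2.1591
  γ = (-9 - (3)·2.2343 - (-1)·-2.1591) / (7) = -2.5517
Residual b − A·x = (3.8575, -2.3939, -0.0001)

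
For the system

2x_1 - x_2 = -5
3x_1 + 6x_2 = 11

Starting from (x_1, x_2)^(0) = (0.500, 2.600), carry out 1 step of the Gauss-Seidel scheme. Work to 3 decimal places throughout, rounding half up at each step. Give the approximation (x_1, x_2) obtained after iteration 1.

(-1.200, 2.433)

Iteration 1:
  x_1 = (-5 - (-1)·2.600) / (2) = -1.200
  x_2 = (11 - (3)·-1.200) / (6) = 2.433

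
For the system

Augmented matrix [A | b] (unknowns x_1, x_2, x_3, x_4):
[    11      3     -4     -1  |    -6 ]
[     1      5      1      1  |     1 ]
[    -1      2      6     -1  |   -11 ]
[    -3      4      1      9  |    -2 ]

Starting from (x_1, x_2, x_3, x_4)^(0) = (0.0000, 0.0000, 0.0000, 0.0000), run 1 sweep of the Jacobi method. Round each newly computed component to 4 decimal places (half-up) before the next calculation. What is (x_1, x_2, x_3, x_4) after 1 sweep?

Iteration 1:
  x_1 = (-6 - (3)·0.0000 - (-4)·0.0000 - (-1)·0.0000) / (11) = -0.5455
  x_2 = (1 - (1)·0.0000 - (1)·0.0000 - (1)·0.0000) / (5) = 0.2000
  x_3 = (-11 - (-1)·0.0000 - (2)·0.0000 - (-1)·0.0000) / (6) = -1.8333
  x_4 = (-2 - (-3)·0.0000 - (4)·0.0000 - (1)·0.0000) / (9) = -0.2222

(-0.5455, 0.2000, -1.8333, -0.2222)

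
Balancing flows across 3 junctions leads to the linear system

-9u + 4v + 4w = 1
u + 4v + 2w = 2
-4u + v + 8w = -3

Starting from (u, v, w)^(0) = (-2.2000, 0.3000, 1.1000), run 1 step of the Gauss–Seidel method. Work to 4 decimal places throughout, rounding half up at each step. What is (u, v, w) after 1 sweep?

Iteration 1:
  u = (1 - (4)·0.3000 - (4)·1.1000) / (-9) = 0.5111
  v = (2 - (1)·0.5111 - (2)·1.1000) / (4) = -0.1778
  w = (-3 - (-4)·0.5111 - (1)·-0.1778) / (8) = -0.0972

(0.5111, -0.1778, -0.0972)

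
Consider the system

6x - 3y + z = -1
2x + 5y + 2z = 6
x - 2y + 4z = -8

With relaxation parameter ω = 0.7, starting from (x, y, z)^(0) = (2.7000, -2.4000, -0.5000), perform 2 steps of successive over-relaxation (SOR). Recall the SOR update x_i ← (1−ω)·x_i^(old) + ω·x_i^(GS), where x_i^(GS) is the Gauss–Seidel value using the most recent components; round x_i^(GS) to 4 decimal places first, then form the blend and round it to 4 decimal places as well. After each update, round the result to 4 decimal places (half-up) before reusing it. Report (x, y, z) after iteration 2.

(0.1239, 1.2925, -1.3998)

Iteration 1:
  x: GS value = (-1 - (-3)·-2.4000 - (1)·-0.5000) / (6) = -1.2833;  x ← (1−ω)·2.7000 + ω·-1.2833 = -0.0883
  y: GS value = (6 - (2)·-0.0883 - (2)·-0.5000) / (5) = 1.4353;  y ← (1−ω)·-2.4000 + ω·1.4353 = 0.2847
  z: GS value = (-8 - (1)·-0.0883 - (-2)·0.2847) / (4) = -1.8356;  z ← (1−ω)·-0.5000 + ω·-1.8356 = -1.4349
Iteration 2:
  x: GS value = (-1 - (-3)·0.2847 - (1)·-1.4349) / (6) = 0.2148;  x ← (1−ω)·-0.0883 + ω·0.2148 = 0.1239
  y: GS value = (6 - (2)·0.1239 - (2)·-1.4349) / (5) = 1.7244;  y ← (1−ω)·0.2847 + ω·1.7244 = 1.2925
  z: GS value = (-8 - (1)·0.1239 - (-2)·1.2925) / (4) = -1.3847;  z ← (1−ω)·-1.4349 + ω·-1.3847 = -1.3998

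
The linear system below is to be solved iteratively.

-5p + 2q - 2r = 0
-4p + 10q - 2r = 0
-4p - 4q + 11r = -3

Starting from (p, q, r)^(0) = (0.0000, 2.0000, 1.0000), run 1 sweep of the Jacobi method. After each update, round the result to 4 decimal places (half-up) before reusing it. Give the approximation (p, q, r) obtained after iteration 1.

(0.4000, 0.2000, 0.4545)

Iteration 1:
  p = (0 - (2)·2.0000 - (-2)·1.0000) / (-5) = 0.4000
  q = (0 - (-4)·0.0000 - (-2)·1.0000) / (10) = 0.2000
  r = (-3 - (-4)·0.0000 - (-4)·2.0000) / (11) = 0.4545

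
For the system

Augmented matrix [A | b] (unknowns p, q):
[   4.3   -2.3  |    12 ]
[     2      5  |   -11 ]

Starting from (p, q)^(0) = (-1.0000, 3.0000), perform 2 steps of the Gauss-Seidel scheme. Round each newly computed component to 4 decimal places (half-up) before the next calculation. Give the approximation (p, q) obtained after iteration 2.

(0.6736, -2.4694)

Iteration 1:
  p = (12 - (-2.3)·3.0000) / (4.3) = 4.3953
  q = (-11 - (2)·4.3953) / (5) = -3.9581
Iteration 2:
  p = (12 - (-2.3)·-3.9581) / (4.3) = 0.6736
  q = (-11 - (2)·0.6736) / (5) = -2.4694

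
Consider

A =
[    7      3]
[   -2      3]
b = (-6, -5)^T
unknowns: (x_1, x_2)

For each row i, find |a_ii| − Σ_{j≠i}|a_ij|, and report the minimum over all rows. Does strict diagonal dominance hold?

1

row 1: |7| − (3) = 4
row 2: |3| − (2) = 1
minimum over rows = 1 → strictly diagonally dominant (convergence guaranteed)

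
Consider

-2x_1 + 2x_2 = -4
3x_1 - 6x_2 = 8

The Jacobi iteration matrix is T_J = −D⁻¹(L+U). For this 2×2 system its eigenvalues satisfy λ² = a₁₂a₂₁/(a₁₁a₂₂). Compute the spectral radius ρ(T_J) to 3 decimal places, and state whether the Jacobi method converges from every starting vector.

a₁₂a₂₁/(a₁₁a₂₂) = (2)·(3) / ((-2)·(-6)) = 0.500000
ρ = √|0.500000| = √0.500000 = 0.707
ρ < 1, so Jacobi converges

0.707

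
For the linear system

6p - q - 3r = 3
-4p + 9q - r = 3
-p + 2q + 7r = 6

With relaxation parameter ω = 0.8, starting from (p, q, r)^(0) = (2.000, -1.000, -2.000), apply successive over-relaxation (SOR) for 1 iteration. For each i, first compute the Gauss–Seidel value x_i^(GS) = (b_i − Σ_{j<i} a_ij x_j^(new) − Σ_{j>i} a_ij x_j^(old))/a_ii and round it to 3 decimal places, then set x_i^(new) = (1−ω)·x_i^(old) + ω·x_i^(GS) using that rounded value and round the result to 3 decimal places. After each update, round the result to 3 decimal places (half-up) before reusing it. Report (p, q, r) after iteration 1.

(-0.134, -0.158, 0.306)

Iteration 1:
  p: GS value = (3 - (-1)·-1.000 - (-3)·-2.000) / (6) = -0.667;  p ← (1−ω)·2.000 + ω·-0.667 = -0.134
  q: GS value = (3 - (-4)·-0.134 - (-1)·-2.000) / (9) = 0.052;  q ← (1−ω)·-1.000 + ω·0.052 = -0.158
  r: GS value = (6 - (-1)·-0.134 - (2)·-0.158) / (7) = 0.883;  r ← (1−ω)·-2.000 + ω·0.883 = 0.306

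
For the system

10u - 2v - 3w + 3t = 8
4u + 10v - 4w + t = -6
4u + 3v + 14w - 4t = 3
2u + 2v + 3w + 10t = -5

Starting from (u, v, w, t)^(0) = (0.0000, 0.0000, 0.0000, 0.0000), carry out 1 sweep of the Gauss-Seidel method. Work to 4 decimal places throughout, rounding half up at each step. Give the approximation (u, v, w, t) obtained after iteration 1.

Iteration 1:
  u = (8 - (-2)·0.0000 - (-3)·0.0000 - (3)·0.0000) / (10) = 0.8000
  v = (-6 - (4)·0.8000 - (-4)·0.0000 - (1)·0.0000) / (10) = -0.9200
  w = (3 - (4)·0.8000 - (3)·-0.9200 - (-4)·0.0000) / (14) = 0.1829
  t = (-5 - (2)·0.8000 - (2)·-0.9200 - (3)·0.1829) / (10) = -0.5309

(0.8000, -0.9200, 0.1829, -0.5309)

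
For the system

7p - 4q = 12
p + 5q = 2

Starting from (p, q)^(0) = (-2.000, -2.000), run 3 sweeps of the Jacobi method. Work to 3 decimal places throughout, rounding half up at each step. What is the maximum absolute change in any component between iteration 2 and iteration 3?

0.320

Iteration 1:
  p = (12 - (-4)·-2.000) / (7) = 0.571
  q = (2 - (1)·-2.000) / (5) = 0.800
Iteration 2:
  p = (12 - (-4)·0.800) / (7) = 2.171
  q = (2 - (1)·0.571) / (5) = 0.286
Iteration 3:
  p = (12 - (-4)·0.286) / (7) = 1.878
  q = (2 - (1)·2.171) / (5) = -0.034
Change: (-0.293, -0.320) → max |·| = 0.320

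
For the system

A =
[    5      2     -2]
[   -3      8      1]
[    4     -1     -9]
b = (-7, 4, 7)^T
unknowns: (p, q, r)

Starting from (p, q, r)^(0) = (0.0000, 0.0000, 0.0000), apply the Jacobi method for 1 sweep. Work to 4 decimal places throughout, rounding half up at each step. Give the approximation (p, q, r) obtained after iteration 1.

(-1.4000, 0.5000, -0.7778)

Iteration 1:
  p = (-7 - (2)·0.0000 - (-2)·0.0000) / (5) = -1.4000
  q = (4 - (-3)·0.0000 - (1)·0.0000) / (8) = 0.5000
  r = (7 - (4)·0.0000 - (-1)·0.0000) / (-9) = -0.7778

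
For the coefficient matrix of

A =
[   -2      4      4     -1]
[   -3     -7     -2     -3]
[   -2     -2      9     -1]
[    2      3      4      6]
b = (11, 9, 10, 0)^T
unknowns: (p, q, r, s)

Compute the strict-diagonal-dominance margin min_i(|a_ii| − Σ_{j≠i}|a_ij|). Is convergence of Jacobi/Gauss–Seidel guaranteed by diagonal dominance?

-7

row 1: |-2| − (4+4+1) = -7
row 2: |-7| − (3+2+3) = -1
row 3: |9| − (2+2+1) = 4
row 4: |6| − (2+3+4) = -3
minimum over rows = -7 → not strictly diagonally dominant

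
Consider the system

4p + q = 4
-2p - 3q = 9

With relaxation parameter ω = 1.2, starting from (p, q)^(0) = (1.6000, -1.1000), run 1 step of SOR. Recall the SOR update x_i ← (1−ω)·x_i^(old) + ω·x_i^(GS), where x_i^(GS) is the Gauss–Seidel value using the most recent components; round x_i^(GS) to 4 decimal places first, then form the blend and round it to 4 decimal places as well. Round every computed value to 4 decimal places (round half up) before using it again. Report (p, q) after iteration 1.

(1.2100, -4.3480)

Iteration 1:
  p: GS value = (4 - (1)·-1.1000) / (4) = 1.2750;  p ← (1−ω)·1.6000 + ω·1.2750 = 1.2100
  q: GS value = (9 - (-2)·1.2100) / (-3) = -3.8067;  q ← (1−ω)·-1.1000 + ω·-3.8067 = -4.3480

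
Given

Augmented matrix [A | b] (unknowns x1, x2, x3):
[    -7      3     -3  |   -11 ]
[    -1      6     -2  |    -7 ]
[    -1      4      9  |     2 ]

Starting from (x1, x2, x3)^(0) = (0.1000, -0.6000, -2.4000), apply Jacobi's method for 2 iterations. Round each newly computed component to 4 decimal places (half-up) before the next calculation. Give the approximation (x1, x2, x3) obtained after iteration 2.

(0.5214, -0.6095, 1.3492)

Iteration 1:
  x1 = (-11 - (3)·-0.6000 - (-3)·-2.4000) / (-7) = 2.3429
  x2 = (-7 - (-1)·0.1000 - (-2)·-2.4000) / (6) = -1.9500
  x3 = (2 - (-1)·0.1000 - (4)·-0.6000) / (9) = 0.5000
Iteration 2:
  x1 = (-11 - (3)·-1.9500 - (-3)·0.5000) / (-7) = 0.5214
  x2 = (-7 - (-1)·2.3429 - (-2)·0.5000) / (6) = -0.6095
  x3 = (2 - (-1)·2.3429 - (4)·-1.9500) / (9) = 1.3492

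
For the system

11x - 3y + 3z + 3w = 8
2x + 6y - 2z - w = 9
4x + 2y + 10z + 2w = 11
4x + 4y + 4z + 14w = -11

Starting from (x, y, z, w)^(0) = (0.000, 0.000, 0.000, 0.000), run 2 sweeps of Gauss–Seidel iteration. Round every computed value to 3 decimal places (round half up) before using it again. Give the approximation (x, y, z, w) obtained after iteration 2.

Iteration 1:
  x = (8 - (-3)·0.000 - (3)·0.000 - (3)·0.000) / (11) = 0.727
  y = (9 - (2)·0.727 - (-2)·0.000 - (-1)·0.000) / (6) = 1.258
  z = (11 - (4)·0.727 - (2)·1.258 - (2)·0.000) / (10) = 0.558
  w = (-11 - (4)·0.727 - (4)·1.258 - (4)·0.558) / (14) = -1.512
Iteration 2:
  x = (8 - (-3)·1.258 - (3)·0.558 - (3)·-1.512) / (11) = 1.331
  y = (9 - (2)·1.331 - (-2)·0.558 - (-1)·-1.512) / (6) = 0.990
  z = (11 - (4)·1.331 - (2)·0.990 - (2)·-1.512) / (10) = 0.672
  w = (-11 - (4)·1.331 - (4)·0.990 - (4)·0.672) / (14) = -1.641

(1.331, 0.990, 0.672, -1.641)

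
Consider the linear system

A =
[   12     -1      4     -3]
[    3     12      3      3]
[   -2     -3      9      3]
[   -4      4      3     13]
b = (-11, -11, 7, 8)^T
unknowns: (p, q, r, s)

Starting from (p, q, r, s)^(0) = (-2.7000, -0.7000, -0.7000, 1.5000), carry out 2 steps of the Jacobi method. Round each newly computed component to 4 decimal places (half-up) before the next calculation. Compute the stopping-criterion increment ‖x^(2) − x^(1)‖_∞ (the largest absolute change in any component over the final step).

1.0508

Iteration 1:
  p = (-11 - (-1)·-0.7000 - (4)·-0.7000 - (-3)·1.5000) / (12) = -0.3667
  q = (-11 - (3)·-2.7000 - (3)·-0.7000 - (3)·1.5000) / (12) = -0.4417
  r = (7 - (-2)·-2.7000 - (-3)·-0.7000 - (3)·1.5000) / (9) = -0.5556
  s = (8 - (-4)·-2.7000 - (4)·-0.7000 - (3)·-0.7000) / (13) = 0.1615
Iteration 2:
  p = (-11 - (-1)·-0.4417 - (4)·-0.5556 - (-3)·0.1615) / (12) = -0.7279
  q = (-11 - (3)·-0.3667 - (3)·-0.5556 - (3)·0.1615) / (12) = -0.7265
  r = (7 - (-2)·-0.3667 - (-3)·-0.4417 - (3)·0.1615) / (9) = 0.4952
  s = (8 - (-4)·-0.3667 - (4)·-0.4417 - (3)·-0.5556) / (13) = 0.7667
Change: (-0.3612, -0.2848, 1.0508, 0.6052) → max |·| = 1.0508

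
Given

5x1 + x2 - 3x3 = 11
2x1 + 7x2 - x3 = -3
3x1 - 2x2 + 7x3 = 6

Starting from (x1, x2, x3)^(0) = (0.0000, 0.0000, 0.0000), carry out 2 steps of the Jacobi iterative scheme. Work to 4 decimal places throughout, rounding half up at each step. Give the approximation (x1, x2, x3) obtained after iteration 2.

(2.8000, -0.9347, -0.2082)

Iteration 1:
  x1 = (11 - (1)·0.0000 - (-3)·0.0000) / (5) = 2.2000
  x2 = (-3 - (2)·0.0000 - (-1)·0.0000) / (7) = -0.4286
  x3 = (6 - (3)·0.0000 - (-2)·0.0000) / (7) = 0.8571
Iteration 2:
  x1 = (11 - (1)·-0.4286 - (-3)·0.8571) / (5) = 2.8000
  x2 = (-3 - (2)·2.2000 - (-1)·0.8571) / (7) = -0.9347
  x3 = (6 - (3)·2.2000 - (-2)·-0.4286) / (7) = -0.2082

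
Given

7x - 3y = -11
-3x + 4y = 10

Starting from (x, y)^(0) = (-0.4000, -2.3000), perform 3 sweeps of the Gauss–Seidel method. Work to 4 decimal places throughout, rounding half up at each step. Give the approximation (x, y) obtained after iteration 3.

(-0.9249, 1.8063)

Iteration 1:
  x = (-11 - (-3)·-2.3000) / (7) = -2.5571
  y = (10 - (-3)·-2.5571) / (4) = 0.5822
Iteration 2:
  x = (-11 - (-3)·0.5822) / (7) = -1.3219
  y = (10 - (-3)·-1.3219) / (4) = 1.5086
Iteration 3:
  x = (-11 - (-3)·1.5086) / (7) = -0.9249
  y = (10 - (-3)·-0.9249) / (4) = 1.8063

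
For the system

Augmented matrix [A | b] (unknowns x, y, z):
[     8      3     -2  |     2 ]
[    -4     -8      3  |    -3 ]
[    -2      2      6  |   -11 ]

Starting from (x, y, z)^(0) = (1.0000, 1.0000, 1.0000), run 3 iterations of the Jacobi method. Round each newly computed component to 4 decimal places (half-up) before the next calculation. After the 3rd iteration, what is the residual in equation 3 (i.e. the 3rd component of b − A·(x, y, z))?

Iteration 1:
  x = (2 - (3)·1.0000 - (-2)·1.0000) / (8) = 0.1250
  y = (-3 - (-4)·1.0000 - (3)·1.0000) / (-8) = 0.2500
  z = (-11 - (-2)·1.0000 - (2)·1.0000) / (6) = -1.8333
Iteration 2:
  x = (2 - (3)·0.2500 - (-2)·-1.8333) / (8) = -0.3021
  y = (-3 - (-4)·0.1250 - (3)·-1.8333) / (-8) = -0.3750
  z = (-11 - (-2)·0.1250 - (2)·0.2500) / (6) = -1.8750
Iteration 3:
  x = (2 - (3)·-0.3750 - (-2)·-1.8750) / (8) = -0.0781
  y = (-3 - (-4)·-0.3021 - (3)·-1.8750) / (-8) = -0.1771
  z = (-11 - (-2)·-0.3021 - (2)·-0.3750) / (6) = -1.8090
Residual b − A·x = (-0.4619, 0.6978, 0.0520)

0.0520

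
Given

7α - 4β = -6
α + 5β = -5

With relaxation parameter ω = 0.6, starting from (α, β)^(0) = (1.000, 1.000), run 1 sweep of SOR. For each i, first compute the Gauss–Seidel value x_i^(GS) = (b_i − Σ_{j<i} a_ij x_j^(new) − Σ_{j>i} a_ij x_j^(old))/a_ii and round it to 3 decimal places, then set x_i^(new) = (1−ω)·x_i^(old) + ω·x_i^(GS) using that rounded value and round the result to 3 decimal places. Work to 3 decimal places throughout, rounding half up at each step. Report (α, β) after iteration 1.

(0.228, -0.228)

Iteration 1:
  α: GS value = (-6 - (-4)·1.000) / (7) = -0.286;  α ← (1−ω)·1.000 + ω·-0.286 = 0.228
  β: GS value = (-5 - (1)·0.228) / (5) = -1.046;  β ← (1−ω)·1.000 + ω·-1.046 = -0.228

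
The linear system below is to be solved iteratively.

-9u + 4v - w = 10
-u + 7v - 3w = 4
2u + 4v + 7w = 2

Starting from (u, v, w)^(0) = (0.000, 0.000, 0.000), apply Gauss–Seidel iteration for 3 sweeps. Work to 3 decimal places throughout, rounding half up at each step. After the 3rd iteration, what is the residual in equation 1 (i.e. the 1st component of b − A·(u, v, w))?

Iteration 1:
  u = (10 - (4)·0.000 - (-1)·0.000) / (-9) = -1.111
  v = (4 - (-1)·-1.111 - (-3)·0.000) / (7) = 0.413
  w = (2 - (2)·-1.111 - (4)·0.413) / (7) = 0.367
Iteration 2:
  u = (10 - (4)·0.413 - (-1)·0.367) / (-9) = -0.968
  v = (4 - (-1)·-0.968 - (-3)·0.367) / (7) = 0.590
  w = (2 - (2)·-0.968 - (4)·0.590) / (7) = 0.225
Iteration 3:
  u = (10 - (4)·0.590 - (-1)·0.225) / (-9) = -0.874
  v = (4 - (-1)·-0.874 - (-3)·0.225) / (7) = 0.543
  w = (2 - (2)·-0.874 - (4)·0.543) / (7) = 0.225
Residual b − A·x = (0.187, 0.000, 0.001)

0.187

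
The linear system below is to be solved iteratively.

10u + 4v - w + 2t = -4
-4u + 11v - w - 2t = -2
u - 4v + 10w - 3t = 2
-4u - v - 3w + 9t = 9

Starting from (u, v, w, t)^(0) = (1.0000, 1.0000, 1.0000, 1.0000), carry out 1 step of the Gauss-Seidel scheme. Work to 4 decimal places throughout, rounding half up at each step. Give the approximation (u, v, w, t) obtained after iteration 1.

Iteration 1:
  u = (-4 - (4)·1.0000 - (-1)·1.0000 - (2)·1.0000) / (10) = -0.9000
  v = (-2 - (-4)·-0.9000 - (-1)·1.0000 - (-2)·1.0000) / (11) = -0.2364
  w = (2 - (1)·-0.9000 - (-4)·-0.2364 - (-3)·1.0000) / (10) = 0.4954
  t = (9 - (-4)·-0.9000 - (-1)·-0.2364 - (-3)·0.4954) / (9) = 0.7389

(-0.9000, -0.2364, 0.4954, 0.7389)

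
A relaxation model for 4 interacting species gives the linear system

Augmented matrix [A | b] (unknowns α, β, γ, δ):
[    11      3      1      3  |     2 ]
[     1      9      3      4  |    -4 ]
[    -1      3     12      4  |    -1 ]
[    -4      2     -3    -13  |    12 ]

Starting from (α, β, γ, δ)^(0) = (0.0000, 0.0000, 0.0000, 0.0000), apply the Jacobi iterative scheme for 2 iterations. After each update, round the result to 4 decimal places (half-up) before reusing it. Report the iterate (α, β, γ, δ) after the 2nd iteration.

Iteration 1:
  α = (2 - (3)·0.0000 - (1)·0.0000 - (3)·0.0000) / (11) = 0.1818
  β = (-4 - (1)·0.0000 - (3)·0.0000 - (4)·0.0000) / (9) = -0.4444
  γ = (-1 - (-1)·0.0000 - (3)·0.0000 - (4)·0.0000) / (12) = -0.0833
  δ = (12 - (-4)·0.0000 - (2)·0.0000 - (-3)·0.0000) / (-13) = -0.9231
Iteration 2:
  α = (2 - (3)·-0.4444 - (1)·-0.0833 - (3)·-0.9231) / (11) = 0.5623
  β = (-4 - (1)·0.1818 - (3)·-0.0833 - (4)·-0.9231) / (9) = -0.0266
  γ = (-1 - (-1)·0.1818 - (3)·-0.4444 - (4)·-0.9231) / (12) = 0.3506
  δ = (12 - (-4)·0.1818 - (2)·-0.4444 - (-3)·-0.0833) / (-13) = -1.0282

(0.5623, -0.0266, 0.3506, -1.0282)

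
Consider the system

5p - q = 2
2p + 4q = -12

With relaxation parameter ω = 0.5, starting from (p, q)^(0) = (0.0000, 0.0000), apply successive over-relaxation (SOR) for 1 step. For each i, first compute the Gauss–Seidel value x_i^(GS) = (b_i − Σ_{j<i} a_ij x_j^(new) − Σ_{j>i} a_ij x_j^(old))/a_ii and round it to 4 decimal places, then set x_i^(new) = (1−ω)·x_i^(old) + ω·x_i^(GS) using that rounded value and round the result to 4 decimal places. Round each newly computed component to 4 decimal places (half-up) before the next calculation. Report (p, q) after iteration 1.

Iteration 1:
  p: GS value = (2 - (-1)·0.0000) / (5) = 0.4000;  p ← (1−ω)·0.0000 + ω·0.4000 = 0.2000
  q: GS value = (-12 - (2)·0.2000) / (4) = -3.1000;  q ← (1−ω)·0.0000 + ω·-3.1000 = -1.5500

(0.2000, -1.5500)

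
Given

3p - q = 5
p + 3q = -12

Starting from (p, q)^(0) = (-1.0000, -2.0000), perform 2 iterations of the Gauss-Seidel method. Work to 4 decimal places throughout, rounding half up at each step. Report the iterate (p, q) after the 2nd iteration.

(0.2222, -4.0741)

Iteration 1:
  p = (5 - (-1)·-2.0000) / (3) = 1.0000
  q = (-12 - (1)·1.0000) / (3) = -4.3333
Iteration 2:
  p = (5 - (-1)·-4.3333) / (3) = 0.2222
  q = (-12 - (1)·0.2222) / (3) = -4.0741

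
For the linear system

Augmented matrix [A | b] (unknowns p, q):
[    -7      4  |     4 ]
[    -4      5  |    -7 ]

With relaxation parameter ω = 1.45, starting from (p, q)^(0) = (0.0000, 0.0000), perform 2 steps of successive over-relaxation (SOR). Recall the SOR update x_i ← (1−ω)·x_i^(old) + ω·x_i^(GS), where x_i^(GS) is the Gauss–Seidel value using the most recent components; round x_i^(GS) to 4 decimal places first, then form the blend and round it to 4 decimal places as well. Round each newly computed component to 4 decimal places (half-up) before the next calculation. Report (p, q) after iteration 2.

Iteration 1:
  p: GS value = (4 - (4)·0.0000) / (-7) = -0.5714;  p ← (1−ω)·0.0000 + ω·-0.5714 = -0.8285
  q: GS value = (-7 - (-4)·-0.8285) / (5) = -2.0628;  q ← (1−ω)·0.0000 + ω·-2.0628 = -2.9911
Iteration 2:
  p: GS value = (4 - (4)·-2.9911) / (-7) = -2.2806;  p ← (1−ω)·-0.8285 + ω·-2.2806 = -2.9340
  q: GS value = (-7 - (-4)·-2.9340) / (5) = -3.7472;  q ← (1−ω)·-2.9911 + ω·-3.7472 = -4.0874

(-2.9340, -4.0874)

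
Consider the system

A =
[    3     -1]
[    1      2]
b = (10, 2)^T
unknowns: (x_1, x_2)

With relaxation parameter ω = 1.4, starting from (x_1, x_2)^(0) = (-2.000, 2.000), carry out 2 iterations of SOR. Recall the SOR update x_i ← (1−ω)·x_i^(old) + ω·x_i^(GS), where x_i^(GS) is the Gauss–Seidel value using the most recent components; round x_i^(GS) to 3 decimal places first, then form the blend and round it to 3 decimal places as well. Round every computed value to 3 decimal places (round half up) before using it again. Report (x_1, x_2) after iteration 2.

Iteration 1:
  x_1: GS value = (10 - (-1)·2.000) / (3) = 4.000;  x_1 ← (1−ω)·-2.000 + ω·4.000 = 6.400
  x_2: GS value = (2 - (1)·6.400) / (2) = -2.200;  x_2 ← (1−ω)·2.000 + ω·-2.200 = -3.880
Iteration 2:
  x_1: GS value = (10 - (-1)·-3.880) / (3) = 2.040;  x_1 ← (1−ω)·6.400 + ω·2.040 = 0.296
  x_2: GS value = (2 - (1)·0.296) / (2) = 0.852;  x_2 ← (1−ω)·-3.880 + ω·0.852 = 2.745

(0.296, 2.745)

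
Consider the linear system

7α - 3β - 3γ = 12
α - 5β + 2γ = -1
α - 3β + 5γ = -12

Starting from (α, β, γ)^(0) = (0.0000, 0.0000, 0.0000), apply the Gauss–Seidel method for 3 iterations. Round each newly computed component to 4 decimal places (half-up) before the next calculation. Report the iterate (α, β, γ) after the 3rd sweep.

(0.2067, -0.9319, -3.0005)

Iteration 1:
  α = (12 - (-3)·0.0000 - (-3)·0.0000) / (7) = 1.7143
  β = (-1 - (1)·1.7143 - (2)·0.0000) / (-5) = 0.5429
  γ = (-12 - (1)·1.7143 - (-3)·0.5429) / (5) = -2.4171
Iteration 2:
  α = (12 - (-3)·0.5429 - (-3)·-2.4171) / (7) = 0.9111
  β = (-1 - (1)·0.9111 - (2)·-2.4171) / (-5) = -0.5846
  γ = (-12 - (1)·0.9111 - (-3)·-0.5846) / (5) = -2.9330
Iteration 3:
  α = (12 - (-3)·-0.5846 - (-3)·-2.9330) / (7) = 0.2067
  β = (-1 - (1)·0.2067 - (2)·-2.9330) / (-5) = -0.9319
  γ = (-12 - (1)·0.2067 - (-3)·-0.9319) / (5) = -3.0005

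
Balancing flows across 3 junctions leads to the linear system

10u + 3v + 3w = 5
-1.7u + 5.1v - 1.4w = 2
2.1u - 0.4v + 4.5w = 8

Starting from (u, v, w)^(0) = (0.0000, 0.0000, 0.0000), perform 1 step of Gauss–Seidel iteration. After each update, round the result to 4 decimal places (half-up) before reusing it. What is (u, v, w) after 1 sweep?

(0.5000, 0.5588, 1.5941)

Iteration 1:
  u = (5 - (3)·0.0000 - (3)·0.0000) / (10) = 0.5000
  v = (2 - (-1.7)·0.5000 - (-1.4)·0.0000) / (5.1) = 0.5588
  w = (8 - (2.1)·0.5000 - (-0.4)·0.5588) / (4.5) = 1.5941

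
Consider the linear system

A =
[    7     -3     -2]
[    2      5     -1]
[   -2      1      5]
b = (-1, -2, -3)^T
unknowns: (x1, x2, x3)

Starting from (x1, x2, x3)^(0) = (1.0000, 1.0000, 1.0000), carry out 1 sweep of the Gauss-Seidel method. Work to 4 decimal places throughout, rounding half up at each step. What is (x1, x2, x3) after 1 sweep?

(0.5714, -0.4286, -0.2857)

Iteration 1:
  x1 = (-1 - (-3)·1.0000 - (-2)·1.0000) / (7) = 0.5714
  x2 = (-2 - (2)·0.5714 - (-1)·1.0000) / (5) = -0.4286
  x3 = (-3 - (-2)·0.5714 - (1)·-0.4286) / (5) = -0.2857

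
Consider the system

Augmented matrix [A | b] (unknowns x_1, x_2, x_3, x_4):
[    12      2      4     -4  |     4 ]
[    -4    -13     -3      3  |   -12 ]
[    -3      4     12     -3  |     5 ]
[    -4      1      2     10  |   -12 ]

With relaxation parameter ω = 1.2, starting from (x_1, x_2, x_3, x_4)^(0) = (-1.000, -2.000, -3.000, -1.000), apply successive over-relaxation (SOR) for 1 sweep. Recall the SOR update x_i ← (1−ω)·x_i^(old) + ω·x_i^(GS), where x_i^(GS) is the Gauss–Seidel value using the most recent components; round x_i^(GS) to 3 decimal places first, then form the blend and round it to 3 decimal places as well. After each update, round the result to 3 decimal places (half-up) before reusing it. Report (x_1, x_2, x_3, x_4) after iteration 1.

Iteration 1:
  x_1: GS value = (4 - (2)·-2.000 - (4)·-3.000 - (-4)·-1.000) / (12) = 1.333;  x_1 ← (1−ω)·-1.000 + ω·1.333 = 1.800
  x_2: GS value = (-12 - (-4)·1.800 - (-3)·-3.000 - (3)·-1.000) / (-13) = 0.831;  x_2 ← (1−ω)·-2.000 + ω·0.831 = 1.397
  x_3: GS value = (5 - (-3)·1.800 - (4)·1.397 - (-3)·-1.000) / (12) = 0.151;  x_3 ← (1−ω)·-3.000 + ω·0.151 = 0.781
  x_4: GS value = (-12 - (-4)·1.800 - (1)·1.397 - (2)·0.781) / (10) = -0.776;  x_4 ← (1−ω)·-1.000 + ω·-0.776 = -0.731

(1.800, 1.397, 0.781, -0.731)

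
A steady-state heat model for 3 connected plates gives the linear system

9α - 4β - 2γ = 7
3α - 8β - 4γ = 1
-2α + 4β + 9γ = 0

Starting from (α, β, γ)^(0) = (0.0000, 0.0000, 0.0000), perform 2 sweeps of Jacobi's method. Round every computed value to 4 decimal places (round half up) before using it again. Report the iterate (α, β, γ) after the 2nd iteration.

Iteration 1:
  α = (7 - (-4)·0.0000 - (-2)·0.0000) / (9) = 0.7778
  β = (1 - (3)·0.0000 - (-4)·0.0000) / (-8) = -0.1250
  γ = (0 - (-2)·0.0000 - (4)·0.0000) / (9) = 0.0000
Iteration 2:
  α = (7 - (-4)·-0.1250 - (-2)·0.0000) / (9) = 0.7222
  β = (1 - (3)·0.7778 - (-4)·0.0000) / (-8) = 0.1667
  γ = (0 - (-2)·0.7778 - (4)·-0.1250) / (9) = 0.2284

(0.7222, 0.1667, 0.2284)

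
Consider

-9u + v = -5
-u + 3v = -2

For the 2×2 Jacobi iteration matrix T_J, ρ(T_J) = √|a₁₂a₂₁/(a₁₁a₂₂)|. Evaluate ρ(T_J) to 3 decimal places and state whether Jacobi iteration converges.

a₁₂a₂₁/(a₁₁a₂₂) = (1)·(-1) / ((-9)·(3)) = 0.037037
ρ = √|0.037037| = √0.037037 = 0.192
ρ < 1, so Jacobi converges

0.192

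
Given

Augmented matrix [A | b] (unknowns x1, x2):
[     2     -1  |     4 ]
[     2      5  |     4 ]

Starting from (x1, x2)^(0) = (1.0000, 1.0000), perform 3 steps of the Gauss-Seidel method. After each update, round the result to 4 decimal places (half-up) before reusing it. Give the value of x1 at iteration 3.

Iteration 1:
  x1 = (4 - (-1)·1.0000) / (2) = 2.5000
  x2 = (4 - (2)·2.5000) / (5) = -0.2000
Iteration 2:
  x1 = (4 - (-1)·-0.2000) / (2) = 1.9000
  x2 = (4 - (2)·1.9000) / (5) = 0.0400
Iteration 3:
  x1 = (4 - (-1)·0.0400) / (2) = 2.0200
  x2 = (4 - (2)·2.0200) / (5) = -0.0080

2.0200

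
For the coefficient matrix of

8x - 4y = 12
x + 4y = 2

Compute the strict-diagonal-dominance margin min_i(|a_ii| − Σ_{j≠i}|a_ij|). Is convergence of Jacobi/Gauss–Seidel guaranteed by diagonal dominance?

3

row 1: |8| − (4) = 4
row 2: |4| − (1) = 3
minimum over rows = 3 → strictly diagonally dominant (convergence guaranteed)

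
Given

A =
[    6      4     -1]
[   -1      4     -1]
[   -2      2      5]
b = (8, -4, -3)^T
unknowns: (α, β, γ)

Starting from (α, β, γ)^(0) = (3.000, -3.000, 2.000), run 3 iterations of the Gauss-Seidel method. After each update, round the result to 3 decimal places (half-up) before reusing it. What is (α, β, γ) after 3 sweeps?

Iteration 1:
  α = (8 - (4)·-3.000 - (-1)·2.000) / (6) = 3.667
  β = (-4 - (-1)·3.667 - (-1)·2.000) / (4) = 0.417
  γ = (-3 - (-2)·3.667 - (2)·0.417) / (5) = 0.700
Iteration 2:
  α = (8 - (4)·0.417 - (-1)·0.700) / (6) = 1.172
  β = (-4 - (-1)·1.172 - (-1)·0.700) / (4) = -0.532
  γ = (-3 - (-2)·1.172 - (2)·-0.532) / (5) = 0.082
Iteration 3:
  α = (8 - (4)·-0.532 - (-1)·0.082) / (6) = 1.702
  β = (-4 - (-1)·1.702 - (-1)·0.082) / (4) = -0.554
  γ = (-3 - (-2)·1.702 - (2)·-0.554) / (5) = 0.302

(1.702, -0.554, 0.302)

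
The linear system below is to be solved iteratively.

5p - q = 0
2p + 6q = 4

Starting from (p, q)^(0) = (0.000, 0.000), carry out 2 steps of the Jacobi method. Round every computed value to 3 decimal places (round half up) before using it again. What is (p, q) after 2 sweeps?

Iteration 1:
  p = (0 - (-1)·0.000) / (5) = 0.000
  q = (4 - (2)·0.000) / (6) = 0.667
Iteration 2:
  p = (0 - (-1)·0.667) / (5) = 0.133
  q = (4 - (2)·0.000) / (6) = 0.667

(0.133, 0.667)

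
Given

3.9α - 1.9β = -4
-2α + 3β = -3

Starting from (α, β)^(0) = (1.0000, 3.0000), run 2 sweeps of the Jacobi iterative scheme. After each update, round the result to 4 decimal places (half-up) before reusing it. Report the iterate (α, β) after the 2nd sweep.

(-1.1880, -0.7094)

Iteration 1:
  α = (-4 - (-1.9)·3.0000) / (3.9) = 0.4359
  β = (-3 - (-2)·1.0000) / (3) = -0.3333
Iteration 2:
  α = (-4 - (-1.9)·-0.3333) / (3.9) = -1.1880
  β = (-3 - (-2)·0.4359) / (3) = -0.7094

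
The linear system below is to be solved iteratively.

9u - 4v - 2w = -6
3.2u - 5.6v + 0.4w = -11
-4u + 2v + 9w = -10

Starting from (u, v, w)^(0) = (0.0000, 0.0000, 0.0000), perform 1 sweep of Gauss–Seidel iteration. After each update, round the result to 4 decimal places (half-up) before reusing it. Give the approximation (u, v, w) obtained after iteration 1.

Iteration 1:
  u = (-6 - (-4)·0.0000 - (-2)·0.0000) / (9) = -0.6667
  v = (-11 - (3.2)·-0.6667 - (0.4)·0.0000) / (-5.6) = 1.5833
  w = (-10 - (-4)·-0.6667 - (2)·1.5833) / (9) = -1.7593

(-0.6667, 1.5833, -1.7593)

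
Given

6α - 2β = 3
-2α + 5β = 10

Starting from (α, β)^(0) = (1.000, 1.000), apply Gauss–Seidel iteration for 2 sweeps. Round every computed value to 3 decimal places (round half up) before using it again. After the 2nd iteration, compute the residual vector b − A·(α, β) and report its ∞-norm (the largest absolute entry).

0.354

Iteration 1:
  α = (3 - (-2)·1.000) / (6) = 0.833
  β = (10 - (-2)·0.833) / (5) = 2.333
Iteration 2:
  α = (3 - (-2)·2.333) / (6) = 1.278
  β = (10 - (-2)·1.278) / (5) = 2.511
Residual b − A·x = (0.354, 0.001); ∞-norm = 0.354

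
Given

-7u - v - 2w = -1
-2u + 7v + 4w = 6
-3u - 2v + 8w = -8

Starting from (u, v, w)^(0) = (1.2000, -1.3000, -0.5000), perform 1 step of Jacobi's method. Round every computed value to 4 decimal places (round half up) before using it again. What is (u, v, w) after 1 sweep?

(0.4714, 1.4857, -0.8750)

Iteration 1:
  u = (-1 - (-1)·-1.3000 - (-2)·-0.5000) / (-7) = 0.4714
  v = (6 - (-2)·1.2000 - (4)·-0.5000) / (7) = 1.4857
  w = (-8 - (-3)·1.2000 - (-2)·-1.3000) / (8) = -0.8750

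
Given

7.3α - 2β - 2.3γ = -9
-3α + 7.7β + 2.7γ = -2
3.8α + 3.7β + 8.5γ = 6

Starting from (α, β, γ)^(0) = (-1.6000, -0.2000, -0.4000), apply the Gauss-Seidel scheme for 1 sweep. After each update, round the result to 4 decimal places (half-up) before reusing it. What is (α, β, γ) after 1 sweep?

Iteration 1:
  α = (-9 - (-2)·-0.2000 - (-2.3)·-0.4000) / (7.3) = -1.4137
  β = (-2 - (-3)·-1.4137 - (2.7)·-0.4000) / (7.7) = -0.6703
  γ = (6 - (3.8)·-1.4137 - (3.7)·-0.6703) / (8.5) = 1.6297

(-1.4137, -0.6703, 1.6297)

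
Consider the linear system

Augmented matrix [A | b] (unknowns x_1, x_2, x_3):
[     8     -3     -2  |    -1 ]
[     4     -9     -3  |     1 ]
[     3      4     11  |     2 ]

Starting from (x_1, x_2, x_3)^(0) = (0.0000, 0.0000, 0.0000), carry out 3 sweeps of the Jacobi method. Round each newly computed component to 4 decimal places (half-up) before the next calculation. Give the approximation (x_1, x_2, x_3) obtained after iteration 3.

(-0.1462, -0.2504, 0.2975)

Iteration 1:
  x_1 = (-1 - (-3)·0.0000 - (-2)·0.0000) / (8) = -0.1250
  x_2 = (1 - (4)·0.0000 - (-3)·0.0000) / (-9) = -0.1111
  x_3 = (2 - (3)·0.0000 - (4)·0.0000) / (11) = 0.1818
Iteration 2:
  x_1 = (-1 - (-3)·-0.1111 - (-2)·0.1818) / (8) = -0.1212
  x_2 = (1 - (4)·-0.1250 - (-3)·0.1818) / (-9) = -0.2273
  x_3 = (2 - (3)·-0.1250 - (4)·-0.1111) / (11) = 0.2563
Iteration 3:
  x_1 = (-1 - (-3)·-0.2273 - (-2)·0.2563) / (8) = -0.1462
  x_2 = (1 - (4)·-0.1212 - (-3)·0.2563) / (-9) = -0.2504
  x_3 = (2 - (3)·-0.1212 - (4)·-0.2273) / (11) = 0.2975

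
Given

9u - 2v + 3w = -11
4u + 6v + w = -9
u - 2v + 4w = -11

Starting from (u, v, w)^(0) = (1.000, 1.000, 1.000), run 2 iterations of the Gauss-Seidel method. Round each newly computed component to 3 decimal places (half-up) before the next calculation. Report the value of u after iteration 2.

Iteration 1:
  u = (-11 - (-2)·1.000 - (3)·1.000) / (9) = -1.333
  v = (-9 - (4)·-1.333 - (1)·1.000) / (6) = -0.778
  w = (-11 - (1)·-1.333 - (-2)·-0.778) / (4) = -2.806
Iteration 2:
  u = (-11 - (-2)·-0.778 - (3)·-2.806) / (9) = -0.460
  v = (-9 - (4)·-0.460 - (1)·-2.806) / (6) = -0.726
  w = (-11 - (1)·-0.460 - (-2)·-0.726) / (4) = -2.998

-0.460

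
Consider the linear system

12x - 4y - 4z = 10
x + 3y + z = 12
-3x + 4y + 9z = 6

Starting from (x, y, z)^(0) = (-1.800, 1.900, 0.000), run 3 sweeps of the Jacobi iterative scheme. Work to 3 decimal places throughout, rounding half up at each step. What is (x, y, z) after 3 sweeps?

(1.794, 3.594, -0.307)

Iteration 1:
  x = (10 - (-4)·1.900 - (-4)·0.000) / (12) = 1.467
  y = (12 - (1)·-1.800 - (1)·0.000) / (3) = 4.600
  z = (6 - (-3)·-1.800 - (4)·1.900) / (9) = -0.778
Iteration 2:
  x = (10 - (-4)·4.600 - (-4)·-0.778) / (12) = 2.107
  y = (12 - (1)·1.467 - (1)·-0.778) / (3) = 3.770
  z = (6 - (-3)·1.467 - (4)·4.600) / (9) = -0.889
Iteration 3:
  x = (10 - (-4)·3.770 - (-4)·-0.889) / (12) = 1.794
  y = (12 - (1)·2.107 - (1)·-0.889) / (3) = 3.594
  z = (6 - (-3)·2.107 - (4)·3.770) / (9) = -0.307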